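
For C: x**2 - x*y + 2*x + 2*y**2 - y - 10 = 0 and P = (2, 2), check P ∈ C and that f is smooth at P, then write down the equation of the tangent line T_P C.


Tangent line at P: 4*x + 5*y - 18 = 0.

Step 1: f(2, 2) = 0, so P lies on C.
Step 2: partial derivatives
  f_x(x, y) = 2*x - y + 2, f_y(x, y) = -x + 4*y - 1.
  f_x(P) = 4, f_y(P) = 5 (gradient nonzero, so P is smooth).
Step 3: tangent line at P: 4·(x − 2) + 5·(y − 2) = 0.
Expanding: 4*x + 5*y - 18 = 0.


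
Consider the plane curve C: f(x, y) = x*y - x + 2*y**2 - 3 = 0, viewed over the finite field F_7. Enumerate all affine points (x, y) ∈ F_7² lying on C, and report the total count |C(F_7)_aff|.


Affine F_7-points: {(2, 2), (2, 4), (3, 3), (3, 6), (4, 0), (4, 5)}; count = 6.

For each of the 49 pairs (x, y) ∈ F_7², evaluate f(x, y) mod 7. Record the zeros.
  x = 0: [0↦4, 1↦6, 2↦5, 3↦1, 4↦1, 5↦5, 6↦6]  zeros at y ∈ ∅
  x = 1: [0↦3, 1↦6, 2↦6, 3↦3, 4↦4, 5↦2, 6↦4]  zeros at y ∈ ∅
  x = 2: [0↦2, 1↦6, 2↦0, 3↦5, 4↦0, 5↦6, 6↦2]  zeros at y ∈ {2, 4}
  x = 3: [0↦1, 1↦6, 2↦1, 3↦0, 4↦3, 5↦3, 6↦0]  zeros at y ∈ {3, 6}
  x = 4: [0↦0, 1↦6, 2↦2, 3↦2, 4↦6, 5↦0, 6↦5]  zeros at y ∈ {0, 5}
  x = 5: [0↦6, 1↦6, 2↦3, 3↦4, 4↦2, 5↦4, 6↦3]  zeros at y ∈ ∅
  x = 6: [0↦5, 1↦6, 2↦4, 3↦6, 4↦5, 5↦1, 6↦1]  zeros at y ∈ ∅
Collecting zeros: affine points = {(2, 2), (2, 4), (3, 3), (3, 6), (4, 0), (4, 5)}.
Total count |C(F_7)_aff| = 6.


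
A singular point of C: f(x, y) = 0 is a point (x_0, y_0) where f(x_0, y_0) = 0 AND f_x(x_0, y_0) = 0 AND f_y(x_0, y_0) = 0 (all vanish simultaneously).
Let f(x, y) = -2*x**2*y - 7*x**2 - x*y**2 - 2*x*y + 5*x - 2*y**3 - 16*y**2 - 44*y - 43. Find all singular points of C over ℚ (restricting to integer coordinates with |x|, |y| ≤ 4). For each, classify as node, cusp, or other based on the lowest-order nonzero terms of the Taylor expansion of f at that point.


Singular points: {(1, -3)}; classification: node.

Compute partial derivatives:
  f_x = -4*x*y - 14*x - y**2 - 2*y + 5.
  f_y = -2*x**2 - 2*x*y - 2*x - 6*y**2 - 32*y - 44.
Scan x_0 ∈ {−4, ..., 4}. For each x_0, f_y(x_0, y) is a polynomial in y; find its integer roots y ∈ {−4, ..., 4}, then test f_x and f at those candidates.
  x = -4: f_y(-4, y) = -6*y**2 - 24*y - 68; no integer root y with |y| ≤ 4.
  x = -3: f_y(-3, y) = -6*y**2 - 26*y - 56; no integer root y with |y| ≤ 4.
  x = -2: f_y(-2, y) = -6*y**2 - 28*y - 48; no integer root y with |y| ≤ 4.
  x = -1: f_y(-1, y) = -6*y**2 - 30*y - 44; no integer root y with |y| ≤ 4.
  x = 0: f_y(0, y) = -6*y**2 - 32*y - 44; no integer root y with |y| ≤ 4.
  x = 1: f_y(1, y) = -6*y**2 - 34*y - 48; vanishes at y ∈ {-3}. (1, -3): f_x = 0, f = 0 — SINGULAR.
  x = 2: f_y(2, y) = -6*y**2 - 36*y - 56; no integer root y with |y| ≤ 4.
  x = 3: f_y(3, y) = -6*y**2 - 38*y - 68; no integer root y with |y| ≤ 4.
  x = 4: f_y(4, y) = -6*y**2 - 40*y - 84; no integer root y with |y| ≤ 4.
Only singular point on the grid: (1, -3).
Classify: substitute x = 1 + u, y = -3 + v and expand: f = -2*u**2*v - u**2 - u*v**2 - 2*v**3 + v**2.
No constant or linear terms (consistent with a singular point). Quadratic part: -u**2 + v**2. Cubic part: -2*u**2*v - u*v**2 - 2*v**3.
The quadratic part v**2 - u**2 = (v − u)(v + u) splits into two distinct linear factors, so there are two distinct tangent lines y − -3 = ±(x − 1) — this is a node (ordinary double point).
Classification: node.


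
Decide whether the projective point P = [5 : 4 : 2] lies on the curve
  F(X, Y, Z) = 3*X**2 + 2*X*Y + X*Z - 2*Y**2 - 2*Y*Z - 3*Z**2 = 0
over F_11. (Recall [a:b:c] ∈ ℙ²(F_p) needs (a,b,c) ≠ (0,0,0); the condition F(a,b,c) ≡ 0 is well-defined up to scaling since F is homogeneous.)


F(5,4,2) ≡ 10 (mod 11); P is NOT on the curve.

Evaluate F(5, 4, 2) term-by-term (mod 11).
  3*X**2 ↦ 3·25·1·1 = 75
  2*X*Y ↦ 2·5·4·1 = 40
  X*Z ↦ 1·5·1·2 = 10
  -2*Y**2 ↦ -2·1·16·1 = -32
  -2*Y*Z ↦ -2·1·4·2 = -16
  -3*Z**2 ↦ -3·1·1·4 = -12
Sum: F(5, 4, 2) = (75) + (40) + (10) + (-32) + (-16) + (-12) = 65.
Reducing mod 11: 65 ≡ 10 (mod 11).
Since F(a, b, c) ≡ 10 ≠ 0 (mod 11), P does NOT lie on the curve.


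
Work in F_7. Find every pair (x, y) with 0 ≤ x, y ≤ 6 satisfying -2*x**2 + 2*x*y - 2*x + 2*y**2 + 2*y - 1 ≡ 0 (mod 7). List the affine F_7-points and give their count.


Affine F_7-points: {(1, 6), (2, 2), (4, 3), (4, 6), (5, 3), (5, 5), (6, 2), (6, 5)}; count = 8.

For each of the 49 pairs (x, y) ∈ F_7², evaluate f(x, y) mod 7. Record the zeros.
  x = 0: [0↦6, 1↦3, 2↦4, 3↦2, 4↦4, 5↦3, 6↦6]  zeros at y ∈ ∅
  x = 1: [0↦2, 1↦1, 2↦4, 3↦4, 4↦1, 5↦2, 6↦0]  zeros at y ∈ {6}
  x = 2: [0↦1, 1↦2, 2↦0, 3↦2, 4↦1, 5↦4, 6↦4]  zeros at y ∈ {2}
  x = 3: [0↦3, 1↦6, 2↦6, 3↦3, 4↦4, 5↦2, 6↦4]  zeros at y ∈ ∅
  x = 4: [0↦1, 1↦6, 2↦1, 3↦0, 4↦3, 5↦3, 6↦0]  zeros at y ∈ {3, 6}
  x = 5: [0↦2, 1↦2, 2↦6, 3↦0, 4↦5, 5↦0, 6↦6]  zeros at y ∈ {3, 5}
  x = 6: [0↦6, 1↦1, 2↦0, 3↦3, 4↦3, 5↦0, 6↦1]  zeros at y ∈ {2, 5}
Collecting zeros: affine points = {(1, 6), (2, 2), (4, 3), (4, 6), (5, 3), (5, 5), (6, 2), (6, 5)}.
Total count |C(F_7)_aff| = 8.


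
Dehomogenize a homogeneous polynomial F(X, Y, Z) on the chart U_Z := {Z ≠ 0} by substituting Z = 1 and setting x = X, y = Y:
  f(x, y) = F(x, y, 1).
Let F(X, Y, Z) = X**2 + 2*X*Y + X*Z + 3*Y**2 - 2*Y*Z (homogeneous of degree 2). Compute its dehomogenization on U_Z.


f(x, y) = x**2 + 2*x*y + x + 3*y**2 - 2*y

On U_Z we set Z = 1. Each monomial c·X^i·Y^j·Z^k in F becomes c·x^i·y^j·1^k = c·x^i·y^j.
Substituting Z = 1: F(X, Y, 1) = x**2 + 2*x*y + x + 3*y**2 - 2*y.
Note: deg(f) ≤ deg(F) = 2; strict inequality happens when F is divisible by Z (lost terms).


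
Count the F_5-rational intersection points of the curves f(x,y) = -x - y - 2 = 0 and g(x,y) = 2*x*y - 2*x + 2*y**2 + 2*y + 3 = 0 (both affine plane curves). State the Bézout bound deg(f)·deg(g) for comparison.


Common zeros: ∅; count = 0; Bézout bound = 2.

deg(f) = 1, deg(g) = 2, so Bézout bound = 2.
Scan x ∈ F_5. For each x, list the y ∈ F_5 with f(x, y) ≡ 0 and those with g(x, y) ≡ 0 (mod 5); the common zeros in that column are the intersection.
  x = 0: f ≡ 0 at y ∈ {3}; g ≡ 0 at y ∈ {2}; common: ∅.
  x = 1: f ≡ 0 at y ∈ {2}; g ≡ 0 at y ∈ ∅; common: ∅.
  x = 2: f ≡ 0 at y ∈ {1}; g ≡ 0 at y ∈ {3, 4}; common: ∅.
  x = 3: f ≡ 0 at y ∈ {0}; g ≡ 0 at y ∈ ∅; common: ∅.
  x = 4: f ≡ 0 at y ∈ {4}; g ≡ 0 at y ∈ {0}; common: ∅.
Collecting: common zeros = ∅, so the count is 0.
Comparison with the Bézout bound: 0 ≤ 2 = deg(f)·deg(g), as expected for curves with no common component (the affine F_5-count falls short of the bound because intersections may lie at infinity, over extension fields, or carry multiplicity).


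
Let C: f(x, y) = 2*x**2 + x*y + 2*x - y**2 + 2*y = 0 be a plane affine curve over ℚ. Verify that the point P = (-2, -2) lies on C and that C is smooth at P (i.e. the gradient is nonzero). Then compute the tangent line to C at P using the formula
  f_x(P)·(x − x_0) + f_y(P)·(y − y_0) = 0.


Tangent line at P: -8*x + 4*y - 8 = 0.

Step 1: f(-2, -2) = 0, so P lies on C.
Step 2: partial derivatives
  f_x(x, y) = 4*x + y + 2, f_y(x, y) = x - 2*y + 2.
  f_x(P) = -8, f_y(P) = 4 (gradient nonzero, so P is smooth).
Step 3: tangent line at P: -8·(x − -2) + 4·(y − -2) = 0.
Expanding: -8*x + 4*y - 8 = 0.


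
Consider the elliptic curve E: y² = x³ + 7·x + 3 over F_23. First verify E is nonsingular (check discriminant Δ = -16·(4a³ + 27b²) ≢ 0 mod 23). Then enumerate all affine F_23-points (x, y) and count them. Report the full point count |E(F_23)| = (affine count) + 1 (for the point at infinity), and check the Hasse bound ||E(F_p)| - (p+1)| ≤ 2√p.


Affine points = {(0, 7), (0, 16), (2, 5), (2, 18), (4, 7), (4, 16), (5, 5), (5, 18), (6, 10), (6, 13), (7, 2), (7, 21), (9, 6), (9, 17), (11, 10), (11, 13), (14, 4), (14, 19), (16, 5), (16, 18), (18, 2), (18, 21), (19, 7), (19, 16), (20, 1), (20, 22), (21, 2), (21, 21), (22, 8), (22, 15)}; affine count = 30; |E(F_23)| = 31.

Discriminant check: Δ ∝ 4a³ + 27b² = 4·7³ + 27·3² = 4·343 + 27·9 ≡ 5 (mod 23). Nonzero ⇒ E is nonsingular.
For each x ∈ F_23, compute rhs = x³ + 7·x + 3 mod 23, then count y ∈ F_23 with y² ≡ rhs.
  x = 0: rhs = 3, matching y values: 7, 16 (2 points).
  x = 1: rhs = 11, matching y values: none (0 points).
  x = 2: rhs = 2, matching y values: 5, 18 (2 points).
  x = 3: rhs = 5, matching y values: none (0 points).
  x = 4: rhs = 3, matching y values: 7, 16 (2 points).
  x = 5: rhs = 2, matching y values: 5, 18 (2 points).
  x = 6: rhs = 8, matching y values: 10, 13 (2 points).
  x = 7: rhs = 4, matching y values: 2, 21 (2 points).
  x = 8: rhs = 19, matching y values: none (0 points).
  x = 9: rhs = 13, matching y values: 6, 17 (2 points).
  x = 10: rhs = 15, matching y values: none (0 points).
  x = 11: rhs = 8, matching y values: 10, 13 (2 points).
  x = 12: rhs = 21, matching y values: none (0 points).
  x = 13: rhs = 14, matching y values: none (0 points).
  x = 14: rhs = 16, matching y values: 4, 19 (2 points).
  x = 15: rhs = 10, matching y values: none (0 points).
  x = 16: rhs = 2, matching y values: 5, 18 (2 points).
  x = 17: rhs = 21, matching y values: none (0 points).
  x = 18: rhs = 4, matching y values: 2, 21 (2 points).
  x = 19: rhs = 3, matching y values: 7, 16 (2 points).
  x = 20: rhs = 1, matching y values: 1, 22 (2 points).
  x = 21: rhs = 4, matching y values: 2, 21 (2 points).
  x = 22: rhs = 18, matching y values: 8, 15 (2 points).
Total affine count: 30.
Full point count |E(F_23)| = 30 + 1 = 31.
Hasse bound: |31 − (23+1)| = |7| = 7 ≤ 2√23 ≈ 9.5917 ✓.


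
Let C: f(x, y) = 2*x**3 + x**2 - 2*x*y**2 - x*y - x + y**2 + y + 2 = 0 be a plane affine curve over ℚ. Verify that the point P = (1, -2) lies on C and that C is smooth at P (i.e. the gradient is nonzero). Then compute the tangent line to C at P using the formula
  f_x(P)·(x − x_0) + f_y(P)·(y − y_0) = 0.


Tangent line at P: x + 4*y + 7 = 0.

Step 1: f(1, -2) = 0, so P lies on C.
Step 2: partial derivatives
  f_x(x, y) = 6*x**2 + 2*x - 2*y**2 - y - 1, f_y(x, y) = -4*x*y - x + 2*y + 1.
  f_x(P) = 1, f_y(P) = 4 (gradient nonzero, so P is smooth).
Step 3: tangent line at P: 1·(x − 1) + 4·(y − -2) = 0.
Expanding: x + 4*y + 7 = 0.


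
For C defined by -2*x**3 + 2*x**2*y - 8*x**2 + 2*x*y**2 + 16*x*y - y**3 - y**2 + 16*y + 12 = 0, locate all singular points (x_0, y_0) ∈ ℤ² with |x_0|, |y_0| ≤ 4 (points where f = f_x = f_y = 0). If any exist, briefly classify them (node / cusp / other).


Singular points: {(-2, -2)}; classification: cusp.

Compute partial derivatives:
  f_x = -6*x**2 + 4*x*y - 16*x + 2*y**2 + 16*y.
  f_y = 2*x**2 + 4*x*y + 16*x - 3*y**2 - 2*y + 16.
Scan x_0 ∈ {−4, ..., 4}. For each x_0, f_y(x_0, y) is a polynomial in y; find its integer roots y ∈ {−4, ..., 4}, then test f_x and f at those candidates.
  x = -4: f_y(-4, y) = -3*y**2 - 18*y - 16; no integer root y with |y| ≤ 4.
  x = -3: f_y(-3, y) = -3*y**2 - 14*y - 14; no integer root y with |y| ≤ 4.
  x = -2: f_y(-2, y) = -3*y**2 - 10*y - 8; vanishes at y ∈ {-2}. (-2, -2): f_x = 0, f = 0 — SINGULAR.
  x = -1: f_y(-1, y) = -3*y**2 - 6*y + 2; no integer root y with |y| ≤ 4.
  x = 0: f_y(0, y) = -3*y**2 - 2*y + 16; vanishes at y ∈ {2}. (0, 2): f_x = 40 ≠ 0.
  x = 1: f_y(1, y) = -3*y**2 + 2*y + 34; no integer root y with |y| ≤ 4.
  x = 2: f_y(2, y) = -3*y**2 + 6*y + 56; no integer root y with |y| ≤ 4.
  x = 3: f_y(3, y) = -3*y**2 + 10*y + 82; no integer root y with |y| ≤ 4.
  x = 4: f_y(4, y) = -3*y**2 + 14*y + 112; no integer root y with |y| ≤ 4.
Only singular point on the grid: (-2, -2).
Classify: substitute x = -2 + u, y = -2 + v and expand: f = -2*u**3 + 2*u**2*v + 2*u*v**2 - v**3 + v**2.
No constant or linear terms (consistent with a singular point). Quadratic part: v**2. Cubic part: -2*u**3 + 2*u**2*v + 2*u*v**2 - v**3.
The quadratic part v**2 is a perfect square, so there is a single (double) tangent line v = 0, i.e. y = -2. Restricting the cubic part to that line (v = 0) leaves -2*u**3 ≠ 0, so f is not divisible by v and the branch is v² ≈ 2*u**3 to lowest order — this is a cusp.
Classification: cusp.


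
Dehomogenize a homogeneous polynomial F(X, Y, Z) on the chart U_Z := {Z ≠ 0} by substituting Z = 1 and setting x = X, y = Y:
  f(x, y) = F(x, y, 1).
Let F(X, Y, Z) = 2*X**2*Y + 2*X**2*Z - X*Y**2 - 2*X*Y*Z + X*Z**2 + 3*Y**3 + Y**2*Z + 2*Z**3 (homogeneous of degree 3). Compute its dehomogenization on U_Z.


f(x, y) = 2*x**2*y + 2*x**2 - x*y**2 - 2*x*y + x + 3*y**3 + y**2 + 2

On U_Z we set Z = 1. Each monomial c·X^i·Y^j·Z^k in F becomes c·x^i·y^j·1^k = c·x^i·y^j.
Substituting Z = 1: F(X, Y, 1) = 2*x**2*y + 2*x**2 - x*y**2 - 2*x*y + x + 3*y**3 + y**2 + 2.
Note: deg(f) ≤ deg(F) = 3; strict inequality happens when F is divisible by Z (lost terms).


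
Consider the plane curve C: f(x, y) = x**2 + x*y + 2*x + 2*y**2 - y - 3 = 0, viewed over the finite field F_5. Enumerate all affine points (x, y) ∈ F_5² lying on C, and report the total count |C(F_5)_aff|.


Affine F_5-points: {(0, 4), (1, 0), (2, 0), (2, 2), (4, 2), (4, 4)}; count = 6.

For each of the 25 pairs (x, y) ∈ F_5², evaluate f(x, y) mod 5. Record the zeros.
  x = 0: [0↦2, 1↦3, 2↦3, 3↦2, 4↦0]  zeros at y ∈ {4}
  x = 1: [0↦0, 1↦2, 2↦3, 3↦3, 4↦2]  zeros at y ∈ {0}
  x = 2: [0↦0, 1↦3, 2↦0, 3↦1, 4↦1]  zeros at y ∈ {0, 2}
  x = 3: [0↦2, 1↦1, 2↦4, 3↦1, 4↦2]  zeros at y ∈ ∅
  x = 4: [0↦1, 1↦1, 2↦0, 3↦3, 4↦0]  zeros at y ∈ {2, 4}
Collecting zeros: affine points = {(0, 4), (1, 0), (2, 0), (2, 2), (4, 2), (4, 4)}.
Total count |C(F_5)_aff| = 6.


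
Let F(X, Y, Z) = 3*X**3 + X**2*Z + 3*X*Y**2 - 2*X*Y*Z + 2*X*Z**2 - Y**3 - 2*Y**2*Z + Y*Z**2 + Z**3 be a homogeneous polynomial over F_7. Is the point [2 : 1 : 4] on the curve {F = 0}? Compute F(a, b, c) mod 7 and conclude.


F(2,1,4) ≡ 4 (mod 7); P is NOT on the curve.

Evaluate F(2, 1, 4) term-by-term (mod 7).
  3*X**3 ↦ 3·8·1·1 = 24
  X**2*Z ↦ 1·4·1·4 = 16
  3*X*Y**2 ↦ 3·2·1·1 = 6
  -2*X*Y*Z ↦ -2·2·1·4 = -16
  2*X*Z**2 ↦ 2·2·1·16 = 64
  -Y**3 ↦ -1·1·1·1 = -1
  -2*Y**2*Z ↦ -2·1·1·4 = -8
  Y*Z**2 ↦ 1·1·1·16 = 16
  Z**3 ↦ 1·1·1·64 = 64
Sum: F(2, 1, 4) = (24) + (16) + (6) + (-16) + (64) + (-1) + (-8) + (16) + (64) = 165.
Reducing mod 7: 165 ≡ 4 (mod 7).
Since F(a, b, c) ≡ 4 ≠ 0 (mod 7), P does NOT lie on the curve.


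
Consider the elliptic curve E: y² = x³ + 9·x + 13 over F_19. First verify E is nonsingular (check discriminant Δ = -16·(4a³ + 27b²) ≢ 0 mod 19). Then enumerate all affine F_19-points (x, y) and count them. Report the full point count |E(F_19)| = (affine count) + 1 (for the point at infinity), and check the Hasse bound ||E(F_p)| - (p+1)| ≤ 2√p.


Affine points = {(1, 2), (1, 17), (2, 1), (2, 18), (6, 6), (6, 13), (7, 1), (7, 18), (9, 5), (9, 14), (10, 1), (10, 18), (12, 5), (12, 14), (13, 3), (13, 16), (16, 4), (16, 15), (17, 5), (17, 14)}; affine count = 20; |E(F_19)| = 21.

Discriminant check: Δ ∝ 4a³ + 27b² = 4·9³ + 27·13² = 4·729 + 27·169 ≡ 12 (mod 19). Nonzero ⇒ E is nonsingular.
For each x ∈ F_19, compute rhs = x³ + 9·x + 13 mod 19, then count y ∈ F_19 with y² ≡ rhs.
  x = 0: rhs = 13, matching y values: none (0 points).
  x = 1: rhs = 4, matching y values: 2, 17 (2 points).
  x = 2: rhs = 1, matching y values: 1, 18 (2 points).
  x = 3: rhs = 10, matching y values: none (0 points).
  x = 4: rhs = 18, matching y values: none (0 points).
  x = 5: rhs = 12, matching y values: none (0 points).
  x = 6: rhs = 17, matching y values: 6, 13 (2 points).
  x = 7: rhs = 1, matching y values: 1, 18 (2 points).
  x = 8: rhs = 8, matching y values: none (0 points).
  x = 9: rhs = 6, matching y values: 5, 14 (2 points).
  x = 10: rhs = 1, matching y values: 1, 18 (2 points).
  x = 11: rhs = 18, matching y values: none (0 points).
  x = 12: rhs = 6, matching y values: 5, 14 (2 points).
  x = 13: rhs = 9, matching y values: 3, 16 (2 points).
  x = 14: rhs = 14, matching y values: none (0 points).
  x = 15: rhs = 8, matching y values: none (0 points).
  x = 16: rhs = 16, matching y values: 4, 15 (2 points).
  x = 17: rhs = 6, matching y values: 5, 14 (2 points).
  x = 18: rhs = 3, matching y values: none (0 points).
Total affine count: 20.
Full point count |E(F_19)| = 20 + 1 = 21.
Hasse bound: |21 − (19+1)| = |1| = 1 ≤ 2√19 ≈ 8.7178 ✓.


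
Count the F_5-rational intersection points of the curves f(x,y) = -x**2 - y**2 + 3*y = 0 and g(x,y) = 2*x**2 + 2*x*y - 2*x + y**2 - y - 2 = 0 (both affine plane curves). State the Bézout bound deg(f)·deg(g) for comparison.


Common zeros: ∅; count = 0; Bézout bound = 4.

deg(f) = 2, deg(g) = 2, so Bézout bound = 4.
Scan x ∈ F_5. For each x, list the y ∈ F_5 with f(x, y) ≡ 0 and those with g(x, y) ≡ 0 (mod 5); the common zeros in that column are the intersection.
  x = 0: f ≡ 0 at y ∈ {0, 3}; g ≡ 0 at y ∈ {2, 4}; common: ∅.
  x = 1: f ≡ 0 at y ∈ {4}; g ≡ 0 at y ∈ {1, 3}; common: ∅.
  x = 2: f ≡ 0 at y ∈ ∅; g ≡ 0 at y ∈ {3, 4}; common: ∅.
  x = 3: f ≡ 0 at y ∈ ∅; g ≡ 0 at y ∈ {0}; common: ∅.
  x = 4: f ≡ 0 at y ∈ {4}; g ≡ 0 at y ∈ {1, 2}; common: ∅.
Collecting: common zeros = ∅, so the count is 0.
Comparison with the Bézout bound: 0 ≤ 4 = deg(f)·deg(g), as expected for curves with no common component (the affine F_5-count falls short of the bound because intersections may lie at infinity, over extension fields, or carry multiplicity).


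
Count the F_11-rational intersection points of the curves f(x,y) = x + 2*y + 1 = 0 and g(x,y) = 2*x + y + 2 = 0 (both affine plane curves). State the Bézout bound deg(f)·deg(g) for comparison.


Common zeros: {(10, 0)}; count = 1; Bézout bound = 1.

deg(f) = 1, deg(g) = 1, so Bézout bound = 1.
Scan x ∈ F_11. For each x, list the y ∈ F_11 with f(x, y) ≡ 0 and those with g(x, y) ≡ 0 (mod 11); the common zeros in that column are the intersection.
  x = 0: f ≡ 0 at y ∈ {5}; g ≡ 0 at y ∈ {9}; common: ∅.
  x = 1: f ≡ 0 at y ∈ {10}; g ≡ 0 at y ∈ {7}; common: ∅.
  x = 2: f ≡ 0 at y ∈ {4}; g ≡ 0 at y ∈ {5}; common: ∅.
  x = 3: f ≡ 0 at y ∈ {9}; g ≡ 0 at y ∈ {3}; common: ∅.
  x = 4: f ≡ 0 at y ∈ {3}; g ≡ 0 at y ∈ {1}; common: ∅.
  x = 5: f ≡ 0 at y ∈ {8}; g ≡ 0 at y ∈ {10}; common: ∅.
  x = 6: f ≡ 0 at y ∈ {2}; g ≡ 0 at y ∈ {8}; common: ∅.
  x = 7: f ≡ 0 at y ∈ {7}; g ≡ 0 at y ∈ {6}; common: ∅.
  x = 8: f ≡ 0 at y ∈ {1}; g ≡ 0 at y ∈ {4}; common: ∅.
  x = 9: f ≡ 0 at y ∈ {6}; g ≡ 0 at y ∈ {2}; common: ∅.
  x = 10: f ≡ 0 at y ∈ {0}; g ≡ 0 at y ∈ {0}; common: {0}.
Collecting: common zeros = {(10, 0)}, so the count is 1.
Comparison with the Bézout bound: 1 ≤ 1 = deg(f)·deg(g), as expected for curves with no common component (the bound is attained).


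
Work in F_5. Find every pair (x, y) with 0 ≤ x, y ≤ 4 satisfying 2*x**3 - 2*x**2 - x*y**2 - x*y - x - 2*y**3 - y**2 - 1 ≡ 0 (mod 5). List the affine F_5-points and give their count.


Affine F_5-points: {(0, 4), (2, 0), (4, 1), (4, 3)}; count = 4.

For each of the 25 pairs (x, y) ∈ F_5², evaluate f(x, y) mod 5. Record the zeros.
  x = 0: [0↦4, 1↦1, 2↦4, 3↦1, 4↦0]  zeros at y ∈ {4}
  x = 1: [0↦3, 1↦3, 2↦2, 3↦3, 4↦4]  zeros at y ∈ ∅
  x = 2: [0↦0, 1↦3, 2↦3, 3↦3, 4↦1]  zeros at y ∈ {0}
  x = 3: [0↦2, 1↦3, 2↦4, 3↦3, 4↦3]  zeros at y ∈ ∅
  x = 4: [0↦1, 1↦0, 2↦2, 3↦0, 4↦2]  zeros at y ∈ {1, 3}
Collecting zeros: affine points = {(0, 4), (2, 0), (4, 1), (4, 3)}.
Total count |C(F_5)_aff| = 4.


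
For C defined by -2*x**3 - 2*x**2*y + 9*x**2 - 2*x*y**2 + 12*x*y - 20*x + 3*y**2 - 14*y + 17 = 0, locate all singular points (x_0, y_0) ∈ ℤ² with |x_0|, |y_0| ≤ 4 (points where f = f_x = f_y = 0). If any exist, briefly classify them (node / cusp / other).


Singular points: {(1, 2)}; classification: node.

Compute partial derivatives:
  f_x = -6*x**2 - 4*x*y + 18*x - 2*y**2 + 12*y - 20.
  f_y = -2*x**2 - 4*x*y + 12*x + 6*y - 14.
Scan x_0 ∈ {−4, ..., 4}. For each x_0, f_y(x_0, y) is a polynomial in y; find its integer roots y ∈ {−4, ..., 4}, then test f_x and f at those candidates.
  x = -4: f_y(-4, y) = 22*y - 94; no integer root y with |y| ≤ 4.
  x = -3: f_y(-3, y) = 18*y - 68; no integer root y with |y| ≤ 4.
  x = -2: f_y(-2, y) = 14*y - 46; no integer root y with |y| ≤ 4.
  x = -1: f_y(-1, y) = 10*y - 28; no integer root y with |y| ≤ 4.
  x = 0: f_y(0, y) = 6*y - 14; no integer root y with |y| ≤ 4.
  x = 1: f_y(1, y) = 2*y - 4; vanishes at y ∈ {2}. (1, 2): f_x = 0, f = 0 — SINGULAR.
  x = 2: f_y(2, y) = 2 - 2*y; vanishes at y ∈ {1}. (2, 1): f_x = -6 ≠ 0.
  x = 3: f_y(3, y) = 4 - 6*y; no integer root y with |y| ≤ 4.
  x = 4: f_y(4, y) = 2 - 10*y; no integer root y with |y| ≤ 4.
Only singular point on the grid: (1, 2).
Classify: substitute x = 1 + u, y = 2 + v and expand: f = -2*u**3 - 2*u**2*v - u**2 - 2*u*v**2 + v**2.
No constant or linear terms (consistent with a singular point). Quadratic part: -u**2 + v**2. Cubic part: -2*u**3 - 2*u**2*v - 2*u*v**2.
The quadratic part v**2 - u**2 = (v − u)(v + u) splits into two distinct linear factors, so there are two distinct tangent lines y − 2 = ±(x − 1) — this is a node (ordinary double point).
Classification: node.


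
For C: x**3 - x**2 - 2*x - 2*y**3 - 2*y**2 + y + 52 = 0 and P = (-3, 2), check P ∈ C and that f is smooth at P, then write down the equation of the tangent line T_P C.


Tangent line at P: 31*x - 31*y + 155 = 0.

Step 1: f(-3, 2) = 0, so P lies on C.
Step 2: partial derivatives
  f_x(x, y) = 3*x**2 - 2*x - 2, f_y(x, y) = -6*y**2 - 4*y + 1.
  f_x(P) = 31, f_y(P) = -31 (gradient nonzero, so P is smooth).
Step 3: tangent line at P: 31·(x − -3) + -31·(y − 2) = 0.
Expanding: 31*x - 31*y + 155 = 0.


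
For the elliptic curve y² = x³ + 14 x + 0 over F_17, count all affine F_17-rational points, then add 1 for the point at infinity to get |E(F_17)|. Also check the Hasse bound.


Affine points = {(0, 0), (1, 7), (1, 10), (2, 6), (2, 11), (3, 1), (3, 16), (4, 1), (4, 16), (5, 5), (5, 12), (7, 4), (7, 13), (10, 1), (10, 16), (12, 3), (12, 14), (13, 4), (13, 13), (14, 4), (14, 13), (15, 7), (15, 10), (16, 6), (16, 11)}; affine count = 25; |E(F_17)| = 26.

Discriminant check: Δ ∝ 4a³ + 27b² = 4·14³ + 27·0² = 4·2744 + 27·0 ≡ 11 (mod 17). Nonzero ⇒ E is nonsingular.
For each x ∈ F_17, compute rhs = x³ + 14·x + 0 mod 17, then count y ∈ F_17 with y² ≡ rhs.
  x = 0: rhs = 0, matching y values: 0 (1 points).
  x = 1: rhs = 15, matching y values: 7, 10 (2 points).
  x = 2: rhs = 2, matching y values: 6, 11 (2 points).
  x = 3: rhs = 1, matching y values: 1, 16 (2 points).
  x = 4: rhs = 1, matching y values: 1, 16 (2 points).
  x = 5: rhs = 8, matching y values: 5, 12 (2 points).
  x = 6: rhs = 11, matching y values: none (0 points).
  x = 7: rhs = 16, matching y values: 4, 13 (2 points).
  x = 8: rhs = 12, matching y values: none (0 points).
  x = 9: rhs = 5, matching y values: none (0 points).
  x = 10: rhs = 1, matching y values: 1, 16 (2 points).
  x = 11: rhs = 6, matching y values: none (0 points).
  x = 12: rhs = 9, matching y values: 3, 14 (2 points).
  x = 13: rhs = 16, matching y values: 4, 13 (2 points).
  x = 14: rhs = 16, matching y values: 4, 13 (2 points).
  x = 15: rhs = 15, matching y values: 7, 10 (2 points).
  x = 16: rhs = 2, matching y values: 6, 11 (2 points).
Total affine count: 25.
Full point count |E(F_17)| = 25 + 1 = 26.
Hasse bound: |26 − (17+1)| = |8| = 8 ≤ 2√17 ≈ 8.2462 ✓.


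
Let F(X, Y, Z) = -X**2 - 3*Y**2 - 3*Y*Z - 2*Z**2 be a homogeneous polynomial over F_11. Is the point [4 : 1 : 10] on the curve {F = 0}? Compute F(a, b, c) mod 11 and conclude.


F(4,1,10) ≡ 4 (mod 11); P is NOT on the curve.

Evaluate F(4, 1, 10) term-by-term (mod 11).
  -X**2 ↦ -1·16·1·1 = -16
  -3*Y**2 ↦ -3·1·1·1 = -3
  -3*Y*Z ↦ -3·1·1·10 = -30
  -2*Z**2 ↦ -2·1·1·100 = -200
Sum: F(4, 1, 10) = (-16) + (-3) + (-30) + (-200) = -249.
Reducing mod 11: -249 ≡ 4 (mod 11).
Since F(a, b, c) ≡ 4 ≠ 0 (mod 11), P does NOT lie on the curve.


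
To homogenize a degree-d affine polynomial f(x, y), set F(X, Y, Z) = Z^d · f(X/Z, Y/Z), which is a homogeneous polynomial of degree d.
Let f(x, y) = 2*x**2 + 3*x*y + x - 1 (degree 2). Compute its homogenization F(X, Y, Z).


F(X, Y, Z) = 2*X**2 + 3*X*Y + X*Z - Z**2

deg(f) = 2.
Substitute x = X/Z, y = Y/Z into f, then multiply by Z^2.
  monomial 2·x^2·y^0 ↦ 2·X^2·Y^0·Z^0.
  monomial 3·x^1·y^1 ↦ 3·X^1·Y^1·Z^0.
  monomial 1·x^1·y^0 ↦ 1·X^1·Y^0·Z^1.
  monomial -1·x^0·y^0 ↦ -1·X^0·Y^0·Z^2.
Collecting: F(X, Y, Z) = 2*X**2 + 3*X*Y + X*Z - Z**2.


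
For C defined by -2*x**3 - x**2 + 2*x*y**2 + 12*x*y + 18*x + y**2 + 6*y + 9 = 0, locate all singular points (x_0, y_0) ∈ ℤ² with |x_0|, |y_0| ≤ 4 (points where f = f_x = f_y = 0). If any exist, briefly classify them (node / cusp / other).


Singular points: {(0, -3)}; classification: node.

Compute partial derivatives:
  f_x = -6*x**2 - 2*x + 2*y**2 + 12*y + 18.
  f_y = 4*x*y + 12*x + 2*y + 6.
Scan x_0 ∈ {−4, ..., 4}. For each x_0, f_y(x_0, y) is a polynomial in y; find its integer roots y ∈ {−4, ..., 4}, then test f_x and f at those candidates.
  x = -4: f_y(-4, y) = -14*y - 42; vanishes at y ∈ {-3}. (-4, -3): f_x = -88 ≠ 0.
  x = -3: f_y(-3, y) = -10*y - 30; vanishes at y ∈ {-3}. (-3, -3): f_x = -48 ≠ 0.
  x = -2: f_y(-2, y) = -6*y - 18; vanishes at y ∈ {-3}. (-2, -3): f_x = -20 ≠ 0.
  x = -1: f_y(-1, y) = -2*y - 6; vanishes at y ∈ {-3}. (-1, -3): f_x = -4 ≠ 0.
  x = 0: f_y(0, y) = 2*y + 6; vanishes at y ∈ {-3}. (0, -3): f_x = 0, f = 0 — SINGULAR.
  x = 1: f_y(1, y) = 6*y + 18; vanishes at y ∈ {-3}. (1, -3): f_x = -8 ≠ 0.
  x = 2: f_y(2, y) = 10*y + 30; vanishes at y ∈ {-3}. (2, -3): f_x = -28 ≠ 0.
  x = 3: f_y(3, y) = 14*y + 42; vanishes at y ∈ {-3}. (3, -3): f_x = -60 ≠ 0.
  x = 4: f_y(4, y) = 18*y + 54; vanishes at y ∈ {-3}. (4, -3): f_x = -104 ≠ 0.
Only singular point on the grid: (0, -3).
Classify: substitute x = 0 + u, y = -3 + v and expand: f = -2*u**3 - u**2 + 2*u*v**2 + v**2.
No constant or linear terms (consistent with a singular point). Quadratic part: -u**2 + v**2. Cubic part: -2*u**3 + 2*u*v**2.
The quadratic part v**2 - u**2 = (v − u)(v + u) splits into two distinct linear factors, so there are two distinct tangent lines y − -3 = ±(x − 0) — this is a node (ordinary double point).
Classification: node.


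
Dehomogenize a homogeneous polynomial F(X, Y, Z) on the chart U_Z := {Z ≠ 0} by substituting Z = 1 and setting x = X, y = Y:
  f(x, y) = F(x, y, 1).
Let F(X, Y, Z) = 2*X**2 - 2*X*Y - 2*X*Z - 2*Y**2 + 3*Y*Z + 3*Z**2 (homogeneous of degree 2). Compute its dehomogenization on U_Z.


f(x, y) = 2*x**2 - 2*x*y - 2*x - 2*y**2 + 3*y + 3

On U_Z we set Z = 1. Each monomial c·X^i·Y^j·Z^k in F becomes c·x^i·y^j·1^k = c·x^i·y^j.
Substituting Z = 1: F(X, Y, 1) = 2*x**2 - 2*x*y - 2*x - 2*y**2 + 3*y + 3.
Note: deg(f) ≤ deg(F) = 2; strict inequality happens when F is divisible by Z (lost terms).


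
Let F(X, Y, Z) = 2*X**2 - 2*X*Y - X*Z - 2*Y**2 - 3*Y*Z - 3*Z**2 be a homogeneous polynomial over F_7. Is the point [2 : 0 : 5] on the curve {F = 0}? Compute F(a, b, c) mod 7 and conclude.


F(2,0,5) ≡ 0 (mod 7); P is on the curve.

Evaluate F(2, 0, 5) term-by-term (mod 7).
  2*X**2 ↦ 2·4·1·1 = 8
  -2*X*Y ↦ -2·2·0·1 = 0
  -X*Z ↦ -1·2·1·5 = -10
  -2*Y**2 ↦ -2·1·0·1 = 0
  -3*Y*Z ↦ -3·1·0·5 = 0
  -3*Z**2 ↦ -3·1·1·25 = -75
Sum: F(2, 0, 5) = (8) + (0) + (-10) + (0) + (0) + (-75) = -77.
Reducing mod 7: -77 ≡ 0 (mod 7).
Since F(a, b, c) ≡ 0 (mod 7), P lies on the curve.


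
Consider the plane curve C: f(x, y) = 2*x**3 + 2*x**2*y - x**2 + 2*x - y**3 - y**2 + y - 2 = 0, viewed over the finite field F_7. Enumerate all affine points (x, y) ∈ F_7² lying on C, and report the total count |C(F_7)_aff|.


Affine F_7-points: {(0, 3), (0, 5), (2, 0), (2, 1), (2, 5), (3, 0), (3, 3), (4, 5), (5, 3), (5, 4), (5, 6), (6, 0)}; count = 12.

For each of the 49 pairs (x, y) ∈ F_7², evaluate f(x, y) mod 7. Record the zeros.
  x = 0: [0↦5, 1↦4, 2↦2, 3↦0, 4↦6, 5↦0, 6↦4]  zeros at y ∈ {3, 5}
  x = 1: [0↦1, 1↦2, 2↦2, 3↦2, 4↦3, 5↦6, 6↦5]  zeros at y ∈ ∅
  x = 2: [0↦0, 1↦0, 2↦6, 3↦5, 4↦5, 5↦0, 6↦5]  zeros at y ∈ {0, 1, 5}
  x = 3: [0↦0, 1↦3, 2↦5, 3↦0, 4↦3, 5↦1, 6↦2]  zeros at y ∈ {0, 3}
  x = 4: [0↦6, 1↦2, 2↦4, 3↦6, 4↦2, 5↦0, 6↦1]  zeros at y ∈ {5}
  x = 5: [0↦2, 1↦2, 2↦1, 3↦0, 4↦0, 5↦2, 6↦0]  zeros at y ∈ {3, 4, 6}
  x = 6: [0↦0, 1↦1, 2↦1, 3↦1, 4↦2, 5↦5, 6↦4]  zeros at y ∈ {0}
Collecting zeros: affine points = {(0, 3), (0, 5), (2, 0), (2, 1), (2, 5), (3, 0), (3, 3), (4, 5), (5, 3), (5, 4), (5, 6), (6, 0)}.
Total count |C(F_7)_aff| = 12.


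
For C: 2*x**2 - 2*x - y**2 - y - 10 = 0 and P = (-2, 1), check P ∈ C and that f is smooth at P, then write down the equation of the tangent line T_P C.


Tangent line at P: -10*x - 3*y - 17 = 0.

Step 1: f(-2, 1) = 0, so P lies on C.
Step 2: partial derivatives
  f_x(x, y) = 4*x - 2, f_y(x, y) = -2*y - 1.
  f_x(P) = -10, f_y(P) = -3 (gradient nonzero, so P is smooth).
Step 3: tangent line at P: -10·(x − -2) + -3·(y − 1) = 0.
Expanding: -10*x - 3*y - 17 = 0.


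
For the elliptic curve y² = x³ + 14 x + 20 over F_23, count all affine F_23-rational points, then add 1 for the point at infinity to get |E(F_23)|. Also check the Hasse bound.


Affine points = {(1, 9), (1, 14), (4, 5), (4, 18), (5, 10), (5, 13), (7, 1), (7, 22), (8, 0), (9, 1), (9, 22), (14, 4), (14, 19), (16, 4), (16, 19), (18, 3), (18, 20)}; affine count = 17; |E(F_23)| = 18.

Discriminant check: Δ ∝ 4a³ + 27b² = 4·14³ + 27·20² = 4·2744 + 27·400 ≡ 18 (mod 23). Nonzero ⇒ E is nonsingular.
For each x ∈ F_23, compute rhs = x³ + 14·x + 20 mod 23, then count y ∈ F_23 with y² ≡ rhs.
  x = 0: rhs = 20, matching y values: none (0 points).
  x = 1: rhs = 12, matching y values: 9, 14 (2 points).
  x = 2: rhs = 10, matching y values: none (0 points).
  x = 3: rhs = 20, matching y values: none (0 points).
  x = 4: rhs = 2, matching y values: 5, 18 (2 points).
  x = 5: rhs = 8, matching y values: 10, 13 (2 points).
  x = 6: rhs = 21, matching y values: none (0 points).
  x = 7: rhs = 1, matching y values: 1, 22 (2 points).
  x = 8: rhs = 0, matching y values: 0 (1 points).
  x = 9: rhs = 1, matching y values: 1, 22 (2 points).
  x = 10: rhs = 10, matching y values: none (0 points).
  x = 11: rhs = 10, matching y values: none (0 points).
  x = 12: rhs = 7, matching y values: none (0 points).
  x = 13: rhs = 7, matching y values: none (0 points).
  x = 14: rhs = 16, matching y values: 4, 19 (2 points).
  x = 15: rhs = 17, matching y values: none (0 points).
  x = 16: rhs = 16, matching y values: 4, 19 (2 points).
  x = 17: rhs = 19, matching y values: none (0 points).
  x = 18: rhs = 9, matching y values: 3, 20 (2 points).
  x = 19: rhs = 15, matching y values: none (0 points).
  x = 20: rhs = 20, matching y values: none (0 points).
  x = 21: rhs = 7, matching y values: none (0 points).
  x = 22: rhs = 5, matching y values: none (0 points).
Total affine count: 17.
Full point count |E(F_23)| = 17 + 1 = 18.
Hasse bound: |18 − (23+1)| = |-6| = 6 ≤ 2√23 ≈ 9.5917 ✓.


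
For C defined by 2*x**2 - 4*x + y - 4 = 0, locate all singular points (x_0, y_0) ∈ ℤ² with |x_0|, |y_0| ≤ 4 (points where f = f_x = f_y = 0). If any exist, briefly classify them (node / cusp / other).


No singular points in the scanned grid; C is smooth there.

Compute partial derivatives:
  f_x = 4*x - 4.
  f_y = 1.
f_y = 1 is a nonzero constant, so f_y never vanishes: no point (x, y) can satisfy f = f_x = f_y = 0. In particular no (x, y) ∈ {−4, ..., 4}² is singular; the curve is smooth.


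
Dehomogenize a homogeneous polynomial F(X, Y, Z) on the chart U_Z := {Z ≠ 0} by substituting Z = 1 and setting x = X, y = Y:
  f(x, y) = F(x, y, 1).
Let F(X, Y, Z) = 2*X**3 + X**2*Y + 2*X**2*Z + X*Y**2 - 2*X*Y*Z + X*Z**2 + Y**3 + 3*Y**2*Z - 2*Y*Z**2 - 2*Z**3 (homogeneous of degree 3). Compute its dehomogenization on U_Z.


f(x, y) = 2*x**3 + x**2*y + 2*x**2 + x*y**2 - 2*x*y + x + y**3 + 3*y**2 - 2*y - 2

On U_Z we set Z = 1. Each monomial c·X^i·Y^j·Z^k in F becomes c·x^i·y^j·1^k = c·x^i·y^j.
Substituting Z = 1: F(X, Y, 1) = 2*x**3 + x**2*y + 2*x**2 + x*y**2 - 2*x*y + x + y**3 + 3*y**2 - 2*y - 2.
Note: deg(f) ≤ deg(F) = 3; strict inequality happens when F is divisible by Z (lost terms).


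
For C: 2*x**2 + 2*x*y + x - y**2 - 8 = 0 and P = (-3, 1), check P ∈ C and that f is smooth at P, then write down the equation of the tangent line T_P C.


Tangent line at P: -9*x - 8*y - 19 = 0.

Step 1: f(-3, 1) = 0, so P lies on C.
Step 2: partial derivatives
  f_x(x, y) = 4*x + 2*y + 1, f_y(x, y) = 2*x - 2*y.
  f_x(P) = -9, f_y(P) = -8 (gradient nonzero, so P is smooth).
Step 3: tangent line at P: -9·(x − -3) + -8·(y − 1) = 0.
Expanding: -9*x - 8*y - 19 = 0.


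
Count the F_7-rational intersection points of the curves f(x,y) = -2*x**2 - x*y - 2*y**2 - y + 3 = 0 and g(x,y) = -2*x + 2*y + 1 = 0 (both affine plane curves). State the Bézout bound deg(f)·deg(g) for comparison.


Common zeros: {(2, 5), (6, 2)}; count = 2; Bézout bound = 2.

deg(f) = 2, deg(g) = 1, so Bézout bound = 2.
Scan x ∈ F_7. For each x, list the y ∈ F_7 with f(x, y) ≡ 0 and those with g(x, y) ≡ 0 (mod 7); the common zeros in that column are the intersection.
  x = 0: f ≡ 0 at y ∈ {1, 2}; g ≡ 0 at y ∈ {3}; common: ∅.
  x = 1: f ≡ 0 at y ∈ ∅; g ≡ 0 at y ∈ {4}; common: ∅.
  x = 2: f ≡ 0 at y ∈ {4, 5}; g ≡ 0 at y ∈ {5}; common: {5}.
  x = 3: f ≡ 0 at y ∈ {1, 4}; g ≡ 0 at y ∈ {6}; common: ∅.
  x = 4: f ≡ 0 at y ∈ ∅; g ≡ 0 at y ∈ {0}; common: ∅.
  x = 5: f ≡ 0 at y ∈ ∅; g ≡ 0 at y ∈ {1}; common: ∅.
  x = 6: f ≡ 0 at y ∈ {2, 5}; g ≡ 0 at y ∈ {2}; common: {2}.
Collecting: common zeros = {(2, 5), (6, 2)}, so the count is 2.
Comparison with the Bézout bound: 2 ≤ 2 = deg(f)·deg(g), as expected for curves with no common component (the bound is attained).


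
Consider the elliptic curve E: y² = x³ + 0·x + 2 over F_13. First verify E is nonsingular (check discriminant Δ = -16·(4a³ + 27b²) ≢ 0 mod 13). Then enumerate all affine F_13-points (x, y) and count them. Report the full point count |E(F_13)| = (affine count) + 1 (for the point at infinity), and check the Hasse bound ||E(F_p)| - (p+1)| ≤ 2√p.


Affine points = {(1, 4), (1, 9), (2, 6), (2, 7), (3, 4), (3, 9), (4, 1), (4, 12), (5, 6), (5, 7), (6, 6), (6, 7), (9, 4), (9, 9), (10, 1), (10, 12), (12, 1), (12, 12)}; affine count = 18; |E(F_13)| = 19.

Discriminant check: Δ ∝ 4a³ + 27b² = 4·0³ + 27·2² = 4·0 + 27·4 ≡ 4 (mod 13). Nonzero ⇒ E is nonsingular.
For each x ∈ F_13, compute rhs = x³ + 0·x + 2 mod 13, then count y ∈ F_13 with y² ≡ rhs.
  x = 0: rhs = 2, matching y values: none (0 points).
  x = 1: rhs = 3, matching y values: 4, 9 (2 points).
  x = 2: rhs = 10, matching y values: 6, 7 (2 points).
  x = 3: rhs = 3, matching y values: 4, 9 (2 points).
  x = 4: rhs = 1, matching y values: 1, 12 (2 points).
  x = 5: rhs = 10, matching y values: 6, 7 (2 points).
  x = 6: rhs = 10, matching y values: 6, 7 (2 points).
  x = 7: rhs = 7, matching y values: none (0 points).
  x = 8: rhs = 7, matching y values: none (0 points).
  x = 9: rhs = 3, matching y values: 4, 9 (2 points).
  x = 10: rhs = 1, matching y values: 1, 12 (2 points).
  x = 11: rhs = 7, matching y values: none (0 points).
  x = 12: rhs = 1, matching y values: 1, 12 (2 points).
Total affine count: 18.
Full point count |E(F_13)| = 18 + 1 = 19.
Hasse bound: |19 − (13+1)| = |5| = 5 ≤ 2√13 ≈ 7.2111 ✓.


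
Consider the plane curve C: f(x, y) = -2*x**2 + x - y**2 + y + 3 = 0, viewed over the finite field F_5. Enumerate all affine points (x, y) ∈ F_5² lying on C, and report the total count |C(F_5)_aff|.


Affine F_5-points: {(1, 2), (1, 4), (2, 2), (2, 4), (4, 0), (4, 1)}; count = 6.

For each of the 25 pairs (x, y) ∈ F_5², evaluate f(x, y) mod 5. Record the zeros.
  x = 0: [0↦3, 1↦3, 2↦1, 3↦2, 4↦1]  zeros at y ∈ ∅
  x = 1: [0↦2, 1↦2, 2↦0, 3↦1, 4↦0]  zeros at y ∈ {2, 4}
  x = 2: [0↦2, 1↦2, 2↦0, 3↦1, 4↦0]  zeros at y ∈ {2, 4}
  x = 3: [0↦3, 1↦3, 2↦1, 3↦2, 4↦1]  zeros at y ∈ ∅
  x = 4: [0↦0, 1↦0, 2↦3, 3↦4, 4↦3]  zeros at y ∈ {0, 1}
Collecting zeros: affine points = {(1, 2), (1, 4), (2, 2), (2, 4), (4, 0), (4, 1)}.
Total count |C(F_5)_aff| = 6.


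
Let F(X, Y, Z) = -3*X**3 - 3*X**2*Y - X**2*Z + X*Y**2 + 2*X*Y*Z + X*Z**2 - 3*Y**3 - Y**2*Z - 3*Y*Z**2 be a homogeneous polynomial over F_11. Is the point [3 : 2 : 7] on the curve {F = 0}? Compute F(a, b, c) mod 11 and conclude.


F(3,2,7) ≡ 7 (mod 11); P is NOT on the curve.

Evaluate F(3, 2, 7) term-by-term (mod 11).
  -3*X**3 ↦ -3·27·1·1 = -81
  -3*X**2*Y ↦ -3·9·2·1 = -54
  -X**2*Z ↦ -1·9·1·7 = -63
  X*Y**2 ↦ 1·3·4·1 = 12
  2*X*Y*Z ↦ 2·3·2·7 = 84
  X*Z**2 ↦ 1·3·1·49 = 147
  -3*Y**3 ↦ -3·1·8·1 = -24
  -Y**2*Z ↦ -1·1·4·7 = -28
  -3*Y*Z**2 ↦ -3·1·2·49 = -294
Sum: F(3, 2, 7) = (-81) + (-54) + (-63) + (12) + (84) + (147) + (-24) + (-28) + (-294) = -301.
Reducing mod 11: -301 ≡ 7 (mod 11).
Since F(a, b, c) ≡ 7 ≠ 0 (mod 11), P does NOT lie on the curve.


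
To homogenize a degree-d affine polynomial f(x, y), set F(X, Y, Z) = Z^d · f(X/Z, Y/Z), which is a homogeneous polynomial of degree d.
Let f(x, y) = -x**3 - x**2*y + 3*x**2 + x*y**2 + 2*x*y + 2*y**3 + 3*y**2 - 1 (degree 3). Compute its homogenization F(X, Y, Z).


F(X, Y, Z) = -X**3 - X**2*Y + 3*X**2*Z + X*Y**2 + 2*X*Y*Z + 2*Y**3 + 3*Y**2*Z - Z**3

deg(f) = 3.
Substitute x = X/Z, y = Y/Z into f, then multiply by Z^3.
  monomial -1·x^3·y^0 ↦ -1·X^3·Y^0·Z^0.
  monomial -1·x^2·y^1 ↦ -1·X^2·Y^1·Z^0.
  monomial 3·x^2·y^0 ↦ 3·X^2·Y^0·Z^1.
  monomial 1·x^1·y^2 ↦ 1·X^1·Y^2·Z^0.
  monomial 2·x^1·y^1 ↦ 2·X^1·Y^1·Z^1.
  monomial 2·x^0·y^3 ↦ 2·X^0·Y^3·Z^0.
  monomial 3·x^0·y^2 ↦ 3·X^0·Y^2·Z^1.
  monomial -1·x^0·y^0 ↦ -1·X^0·Y^0·Z^3.
Collecting: F(X, Y, Z) = -X**3 - X**2*Y + 3*X**2*Z + X*Y**2 + 2*X*Y*Z + 2*Y**3 + 3*Y**2*Z - Z**3.


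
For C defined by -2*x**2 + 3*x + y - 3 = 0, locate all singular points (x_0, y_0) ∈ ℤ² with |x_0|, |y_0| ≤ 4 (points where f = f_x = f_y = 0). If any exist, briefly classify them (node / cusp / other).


No singular points in the scanned grid; C is smooth there.

Compute partial derivatives:
  f_x = 3 - 4*x.
  f_y = 1.
f_y = 1 is a nonzero constant, so f_y never vanishes: no point (x, y) can satisfy f = f_x = f_y = 0. In particular no (x, y) ∈ {−4, ..., 4}² is singular; the curve is smooth.


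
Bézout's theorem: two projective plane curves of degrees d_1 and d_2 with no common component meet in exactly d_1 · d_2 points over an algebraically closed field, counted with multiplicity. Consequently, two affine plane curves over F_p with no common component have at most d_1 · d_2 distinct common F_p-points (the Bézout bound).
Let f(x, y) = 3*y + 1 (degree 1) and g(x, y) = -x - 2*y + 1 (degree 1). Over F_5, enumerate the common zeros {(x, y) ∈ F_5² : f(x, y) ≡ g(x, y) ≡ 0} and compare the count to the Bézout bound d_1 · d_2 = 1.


Common zeros: {(0, 3)}; count = 1; Bézout bound = 1.

deg(f) = 1, deg(g) = 1, so Bézout bound = 1.
Scan x ∈ F_5. For each x, list the y ∈ F_5 with f(x, y) ≡ 0 and those with g(x, y) ≡ 0 (mod 5); the common zeros in that column are the intersection.
  x = 0: f ≡ 0 at y ∈ {3}; g ≡ 0 at y ∈ {3}; common: {3}.
  x = 1: f ≡ 0 at y ∈ {3}; g ≡ 0 at y ∈ {0}; common: ∅.
  x = 2: f ≡ 0 at y ∈ {3}; g ≡ 0 at y ∈ {2}; common: ∅.
  x = 3: f ≡ 0 at y ∈ {3}; g ≡ 0 at y ∈ {4}; common: ∅.
  x = 4: f ≡ 0 at y ∈ {3}; g ≡ 0 at y ∈ {1}; common: ∅.
Collecting: common zeros = {(0, 3)}, so the count is 1.
Comparison with the Bézout bound: 1 ≤ 1 = deg(f)·deg(g), as expected for curves with no common component (the bound is attained).
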